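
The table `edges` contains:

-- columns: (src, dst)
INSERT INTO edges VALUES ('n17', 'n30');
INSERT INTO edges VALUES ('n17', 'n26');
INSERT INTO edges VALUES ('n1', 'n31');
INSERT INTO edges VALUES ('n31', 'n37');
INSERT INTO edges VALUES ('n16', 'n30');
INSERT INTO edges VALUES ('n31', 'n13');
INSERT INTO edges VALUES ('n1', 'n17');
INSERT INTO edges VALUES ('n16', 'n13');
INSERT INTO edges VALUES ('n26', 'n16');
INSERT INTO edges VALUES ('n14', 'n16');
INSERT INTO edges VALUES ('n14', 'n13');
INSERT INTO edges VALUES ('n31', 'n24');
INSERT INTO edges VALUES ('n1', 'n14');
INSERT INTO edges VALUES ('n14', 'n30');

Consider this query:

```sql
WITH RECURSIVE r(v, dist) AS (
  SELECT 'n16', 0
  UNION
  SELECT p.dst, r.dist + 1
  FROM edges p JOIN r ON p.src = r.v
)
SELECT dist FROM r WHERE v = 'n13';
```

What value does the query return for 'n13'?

1

Base: (n16, dist=0).
Iteration 1: edges from {n16} -> (n13, dist=1), (n30, dist=1).
Iteration 2: no outgoing edges from {n13,n30}; recursion stops.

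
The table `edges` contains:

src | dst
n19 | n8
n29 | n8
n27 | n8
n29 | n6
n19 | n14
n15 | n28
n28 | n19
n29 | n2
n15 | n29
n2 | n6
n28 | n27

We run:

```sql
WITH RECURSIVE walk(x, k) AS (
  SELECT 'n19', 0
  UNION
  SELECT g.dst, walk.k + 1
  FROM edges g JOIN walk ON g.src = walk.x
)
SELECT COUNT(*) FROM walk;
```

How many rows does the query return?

3

Base: (n19, k=0).
Iteration 1: edges from {n19} -> (n14, k=1), (n8, k=1).
Iteration 2: no outgoing edges from {n14,n8}; recursion stops.
Total rows emitted: 3.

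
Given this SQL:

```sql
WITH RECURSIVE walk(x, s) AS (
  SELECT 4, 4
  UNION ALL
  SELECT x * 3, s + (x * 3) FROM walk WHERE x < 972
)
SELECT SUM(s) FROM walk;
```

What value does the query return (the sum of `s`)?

2172

Base: x=4, s=4.
Iteration 1: 4 < 972 holds -> x = 4 * 3 = 12, s = 4 + 12 = 16.
Iteration 2: 12 < 972 holds -> x = 12 * 3 = 36, s = 16 + 36 = 52.
Iteration 3: 36 < 972 holds -> x = 36 * 3 = 108, s = 52 + 108 = 160.
Iteration 4: 108 < 972 holds -> x = 108 * 3 = 324, s = 160 + 324 = 484.
Iteration 5: 324 < 972 holds -> x = 324 * 3 = 972, s = 484 + 972 = 1456.
Iteration 6: 972 < 972 fails; recursion stops.
SUM(s) = 4 + 16 + 52 + 160 + 484 + 1456 = 2172.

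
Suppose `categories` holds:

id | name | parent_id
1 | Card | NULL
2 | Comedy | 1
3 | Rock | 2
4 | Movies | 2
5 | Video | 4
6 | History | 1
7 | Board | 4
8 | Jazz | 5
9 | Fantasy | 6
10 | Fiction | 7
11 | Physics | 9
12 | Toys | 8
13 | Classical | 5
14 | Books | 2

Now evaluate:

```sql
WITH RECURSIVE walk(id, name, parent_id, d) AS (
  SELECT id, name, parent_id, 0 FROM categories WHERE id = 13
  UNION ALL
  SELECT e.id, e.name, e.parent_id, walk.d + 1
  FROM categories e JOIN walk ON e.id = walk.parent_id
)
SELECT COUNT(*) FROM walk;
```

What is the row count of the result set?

5

Base: id=13 (Classical), parent_id=5, d 0.
Iteration 1: join on id=5 -> Video (id 5, parent_id=4, d 1).
Iteration 2: join on id=4 -> Movies (id 4, parent_id=2, d 2).
Iteration 3: join on id=2 -> Comedy (id 2, parent_id=1, d 3).
Iteration 4: join on id=1 -> Card (id 1, parent_id=NULL, d 4).
Iteration 5: parent_id is NULL; no match; recursion stops.
Total rows emitted: 5.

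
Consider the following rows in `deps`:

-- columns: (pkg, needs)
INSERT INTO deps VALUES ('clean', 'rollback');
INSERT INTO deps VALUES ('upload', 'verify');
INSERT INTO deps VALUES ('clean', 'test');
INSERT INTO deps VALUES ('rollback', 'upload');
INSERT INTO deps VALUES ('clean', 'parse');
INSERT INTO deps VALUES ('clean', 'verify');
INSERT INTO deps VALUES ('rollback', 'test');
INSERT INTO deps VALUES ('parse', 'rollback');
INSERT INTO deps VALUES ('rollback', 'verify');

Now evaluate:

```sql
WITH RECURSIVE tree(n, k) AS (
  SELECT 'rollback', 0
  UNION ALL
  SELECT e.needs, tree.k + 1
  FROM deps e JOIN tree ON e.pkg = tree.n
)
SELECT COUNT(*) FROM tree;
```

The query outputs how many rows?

5

Base: (rollback, k=0).
Iteration 1: edges from {rollback} -> (test, k=1), (upload, k=1), (verify, k=1).
Iteration 2: edges from {test,upload,verify} -> (verify, k=2).
Iteration 3: no outgoing edges from {verify}; recursion stops.
Total rows emitted: 5.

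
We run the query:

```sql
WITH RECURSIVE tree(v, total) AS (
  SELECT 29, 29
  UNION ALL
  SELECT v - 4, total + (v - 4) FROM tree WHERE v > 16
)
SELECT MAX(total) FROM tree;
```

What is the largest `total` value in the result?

Base: v=29, total=29.
Iteration 1: 29 > 16 holds -> v = 29 - 4 = 25, total = 29 + 25 = 54.
Iteration 2: 25 > 16 holds -> v = 25 - 4 = 21, total = 54 + 21 = 75.
Iteration 3: 21 > 16 holds -> v = 21 - 4 = 17, total = 75 + 17 = 92.
Iteration 4: 17 > 16 holds -> v = 17 - 4 = 13, total = 92 + 13 = 105.
Iteration 5: 13 > 16 fails; recursion stops.
total values: 29, 54, 75, 92, 105; the maximum is 105.

105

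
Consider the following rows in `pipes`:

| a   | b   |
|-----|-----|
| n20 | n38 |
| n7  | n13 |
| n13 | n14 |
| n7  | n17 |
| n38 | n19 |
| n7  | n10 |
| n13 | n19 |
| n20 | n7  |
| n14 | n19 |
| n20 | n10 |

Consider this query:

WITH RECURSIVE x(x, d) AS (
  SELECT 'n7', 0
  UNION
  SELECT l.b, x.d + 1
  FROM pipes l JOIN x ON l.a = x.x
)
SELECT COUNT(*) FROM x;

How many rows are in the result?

Base: (n7, d=0).
Iteration 1: edges from {n7} -> (n10, d=1), (n13, d=1), (n17, d=1).
Iteration 2: edges from {n10,n13,n17} -> (n14, d=2), (n19, d=2).
Iteration 3: edges from {n14,n19} -> (n19, d=3).
Iteration 4: no outgoing edges from {n19}; recursion stops.
Total rows emitted: 7.

7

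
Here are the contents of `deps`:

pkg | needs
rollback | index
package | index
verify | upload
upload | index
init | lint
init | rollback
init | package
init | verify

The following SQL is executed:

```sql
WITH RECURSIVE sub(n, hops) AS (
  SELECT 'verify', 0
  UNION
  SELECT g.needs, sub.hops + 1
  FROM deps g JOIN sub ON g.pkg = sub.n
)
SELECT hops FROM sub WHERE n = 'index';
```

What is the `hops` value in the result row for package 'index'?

2

Base: (verify, hops=0).
Iteration 1: edges from {verify} -> (upload, hops=1).
Iteration 2: edges from {upload} -> (index, hops=2).
Iteration 3: no outgoing edges from {index}; recursion stops.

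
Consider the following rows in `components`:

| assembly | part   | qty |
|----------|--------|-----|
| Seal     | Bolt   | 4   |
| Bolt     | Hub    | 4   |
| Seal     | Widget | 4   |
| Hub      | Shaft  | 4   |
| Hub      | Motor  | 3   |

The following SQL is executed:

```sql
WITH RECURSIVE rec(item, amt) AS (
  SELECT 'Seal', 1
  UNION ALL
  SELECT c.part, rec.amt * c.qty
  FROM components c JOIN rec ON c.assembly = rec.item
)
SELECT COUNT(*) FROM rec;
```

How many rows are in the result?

6

Base: (Seal, amt=1).
Iteration 1: components of {Seal} -> Bolt = 1*4 = 4, Widget = 1*4 = 4.
Iteration 2: components of {Bolt,Widget} -> Hub = 4*4 = 16.
Iteration 3: components of {Hub} -> Motor = 16*3 = 48, Shaft = 16*4 = 64.
Iteration 4: no further components; recursion stops.
Total rows emitted: 6.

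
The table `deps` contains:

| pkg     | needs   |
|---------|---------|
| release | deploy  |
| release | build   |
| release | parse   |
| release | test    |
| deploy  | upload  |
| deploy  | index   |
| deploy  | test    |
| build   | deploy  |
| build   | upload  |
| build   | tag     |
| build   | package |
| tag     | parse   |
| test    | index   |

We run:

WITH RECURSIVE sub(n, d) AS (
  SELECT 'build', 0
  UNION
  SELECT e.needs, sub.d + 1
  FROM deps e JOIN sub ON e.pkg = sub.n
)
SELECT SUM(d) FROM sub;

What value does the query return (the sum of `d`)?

15

Base: (build, d=0).
Iteration 1: edges from {build} -> (deploy, d=1), (package, d=1), (tag, d=1), (upload, d=1).
Iteration 2: edges from {deploy,package,tag,upload} -> (index, d=2), (parse, d=2), (test, d=2), (upload, d=2).
Iteration 3: edges from {index,parse,test,upload} -> (index, d=3).
Iteration 4: no outgoing edges from {index}; recursion stops.
SUM(d) = 0 + 1 + 1 + 1 + 1 + 2 + 2 + 2 + 2 + 3 = 15.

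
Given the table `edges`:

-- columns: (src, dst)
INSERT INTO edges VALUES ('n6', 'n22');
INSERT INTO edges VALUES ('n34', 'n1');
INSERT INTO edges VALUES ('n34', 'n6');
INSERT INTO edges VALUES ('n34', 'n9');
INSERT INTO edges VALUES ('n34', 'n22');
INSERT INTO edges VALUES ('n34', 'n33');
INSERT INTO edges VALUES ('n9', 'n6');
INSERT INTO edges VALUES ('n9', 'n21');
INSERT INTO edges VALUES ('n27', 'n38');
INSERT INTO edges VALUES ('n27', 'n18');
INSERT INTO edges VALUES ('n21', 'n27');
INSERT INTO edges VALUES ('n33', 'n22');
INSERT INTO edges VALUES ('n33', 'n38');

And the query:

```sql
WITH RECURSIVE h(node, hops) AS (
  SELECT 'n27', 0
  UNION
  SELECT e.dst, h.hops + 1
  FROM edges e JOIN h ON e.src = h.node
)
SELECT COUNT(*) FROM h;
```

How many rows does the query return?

3

Base: (n27, hops=0).
Iteration 1: edges from {n27} -> (n18, hops=1), (n38, hops=1).
Iteration 2: no outgoing edges from {n18,n38}; recursion stops.
Total rows emitted: 3.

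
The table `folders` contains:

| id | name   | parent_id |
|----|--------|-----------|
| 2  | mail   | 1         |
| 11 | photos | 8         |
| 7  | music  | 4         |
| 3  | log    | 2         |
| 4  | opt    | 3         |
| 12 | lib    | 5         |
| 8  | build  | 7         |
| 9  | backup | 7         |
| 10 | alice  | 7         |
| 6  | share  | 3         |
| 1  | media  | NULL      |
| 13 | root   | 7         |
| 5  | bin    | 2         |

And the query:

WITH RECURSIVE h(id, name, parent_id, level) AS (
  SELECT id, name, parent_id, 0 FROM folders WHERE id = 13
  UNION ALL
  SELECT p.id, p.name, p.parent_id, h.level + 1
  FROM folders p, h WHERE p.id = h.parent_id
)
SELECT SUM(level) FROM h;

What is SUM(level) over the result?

15

Base: id=13 (root), parent_id=7, level 0.
Iteration 1: join on id=7 -> music (id 7, parent_id=4, level 1).
Iteration 2: join on id=4 -> opt (id 4, parent_id=3, level 2).
Iteration 3: join on id=3 -> log (id 3, parent_id=2, level 3).
Iteration 4: join on id=2 -> mail (id 2, parent_id=1, level 4).
Iteration 5: join on id=1 -> media (id 1, parent_id=NULL, level 5).
Iteration 6: parent_id is NULL; no match; recursion stops.
SUM(level) = 0 + 1 + 2 + 3 + 4 + 5 = 15.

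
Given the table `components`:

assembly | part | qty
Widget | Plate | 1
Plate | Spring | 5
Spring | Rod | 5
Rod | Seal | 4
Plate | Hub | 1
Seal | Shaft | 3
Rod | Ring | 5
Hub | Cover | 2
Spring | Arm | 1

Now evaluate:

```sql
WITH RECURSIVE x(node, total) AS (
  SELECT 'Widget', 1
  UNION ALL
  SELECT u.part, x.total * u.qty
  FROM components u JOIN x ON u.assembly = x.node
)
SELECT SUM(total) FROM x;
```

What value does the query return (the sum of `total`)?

Base: (Widget, total=1).
Iteration 1: components of {Widget} -> Plate = 1*1 = 1.
Iteration 2: components of {Plate} -> Hub = 1*1 = 1, Spring = 1*5 = 5.
Iteration 3: components of {Hub,Spring} -> Arm = 5*1 = 5, Cover = 1*2 = 2, Rod = 5*5 = 25.
Iteration 4: components of {Arm,Cover,Rod} -> Ring = 25*5 = 125, Seal = 25*4 = 100.
Iteration 5: components of {Ring,Seal} -> Shaft = 100*3 = 300.
Iteration 6: no further components; recursion stops.
SUM(total) = 1 + 1 + 5 + 1 + 25 + 5 + 2 + 100 + 125 + 300 = 565.

565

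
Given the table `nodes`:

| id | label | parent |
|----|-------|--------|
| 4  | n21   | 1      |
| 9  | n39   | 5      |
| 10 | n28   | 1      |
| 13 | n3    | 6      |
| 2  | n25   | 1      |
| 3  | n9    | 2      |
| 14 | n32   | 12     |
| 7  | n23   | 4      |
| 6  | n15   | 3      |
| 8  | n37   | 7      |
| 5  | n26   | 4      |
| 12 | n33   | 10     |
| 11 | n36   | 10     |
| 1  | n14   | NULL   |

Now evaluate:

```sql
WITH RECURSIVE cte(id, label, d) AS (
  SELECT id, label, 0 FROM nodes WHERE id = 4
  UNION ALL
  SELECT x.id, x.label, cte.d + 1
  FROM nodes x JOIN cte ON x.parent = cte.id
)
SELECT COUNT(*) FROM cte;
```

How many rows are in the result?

5

Base: id=4 (n21) at d 0.
Iteration 1: rows with parent in {4} -> n26 (id 5, d 1), n23 (id 7, d 1).
Iteration 2: rows with parent in {5,7} -> n37 (id 8, d 2), n39 (id 9, d 2).
Iteration 3: no rows with parent in {8,9}; recursion stops.
Total rows emitted: 5.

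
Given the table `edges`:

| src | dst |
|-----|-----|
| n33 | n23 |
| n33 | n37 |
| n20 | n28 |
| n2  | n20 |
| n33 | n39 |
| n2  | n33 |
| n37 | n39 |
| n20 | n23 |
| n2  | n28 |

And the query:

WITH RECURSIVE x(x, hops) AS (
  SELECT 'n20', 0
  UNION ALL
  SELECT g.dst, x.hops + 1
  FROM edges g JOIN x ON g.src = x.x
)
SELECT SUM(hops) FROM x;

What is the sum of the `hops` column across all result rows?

2

Base: (n20, hops=0).
Iteration 1: edges from {n20} -> (n23, hops=1), (n28, hops=1).
Iteration 2: no outgoing edges from {n23,n28}; recursion stops.
SUM(hops) = 0 + 1 + 1 = 2.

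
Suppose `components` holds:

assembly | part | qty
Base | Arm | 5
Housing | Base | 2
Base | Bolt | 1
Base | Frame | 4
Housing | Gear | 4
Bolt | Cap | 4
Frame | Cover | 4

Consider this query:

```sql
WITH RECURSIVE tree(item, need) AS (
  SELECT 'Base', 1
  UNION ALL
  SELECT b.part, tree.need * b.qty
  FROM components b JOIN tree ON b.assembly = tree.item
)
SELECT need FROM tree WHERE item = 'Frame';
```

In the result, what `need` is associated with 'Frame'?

Base: (Base, need=1).
Iteration 1: components of {Base} -> Arm = 1*5 = 5, Bolt = 1*1 = 1, Frame = 1*4 = 4.
Iteration 2: components of {Arm,Bolt,Frame} -> Cap = 1*4 = 4, Cover = 4*4 = 16.
Iteration 3: no further components; recursion stops.

4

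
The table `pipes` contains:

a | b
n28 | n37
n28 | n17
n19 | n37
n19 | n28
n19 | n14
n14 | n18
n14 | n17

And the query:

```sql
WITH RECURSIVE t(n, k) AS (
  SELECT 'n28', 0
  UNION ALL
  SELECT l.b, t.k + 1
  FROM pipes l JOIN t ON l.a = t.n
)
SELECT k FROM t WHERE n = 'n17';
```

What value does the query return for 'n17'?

Base: (n28, k=0).
Iteration 1: edges from {n28} -> (n17, k=1), (n37, k=1).
Iteration 2: no outgoing edges from {n17,n37}; recursion stops.

1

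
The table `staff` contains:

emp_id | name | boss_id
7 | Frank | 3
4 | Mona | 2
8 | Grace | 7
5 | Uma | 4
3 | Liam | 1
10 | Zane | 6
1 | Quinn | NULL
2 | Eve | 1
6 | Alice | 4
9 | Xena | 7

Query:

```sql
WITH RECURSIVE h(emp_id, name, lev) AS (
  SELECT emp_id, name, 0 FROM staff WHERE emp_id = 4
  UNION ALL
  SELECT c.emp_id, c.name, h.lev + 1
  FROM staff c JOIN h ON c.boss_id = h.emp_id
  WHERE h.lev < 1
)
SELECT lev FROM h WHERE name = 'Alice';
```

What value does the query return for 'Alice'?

Base: emp_id=4 (Mona) at lev 0.
Iteration 1: rows with boss_id in {4} -> Uma (id 5, lev 1), Alice (id 6, lev 1).
Iteration 2: lev < 1 fails for all current rows; recursion stops.

1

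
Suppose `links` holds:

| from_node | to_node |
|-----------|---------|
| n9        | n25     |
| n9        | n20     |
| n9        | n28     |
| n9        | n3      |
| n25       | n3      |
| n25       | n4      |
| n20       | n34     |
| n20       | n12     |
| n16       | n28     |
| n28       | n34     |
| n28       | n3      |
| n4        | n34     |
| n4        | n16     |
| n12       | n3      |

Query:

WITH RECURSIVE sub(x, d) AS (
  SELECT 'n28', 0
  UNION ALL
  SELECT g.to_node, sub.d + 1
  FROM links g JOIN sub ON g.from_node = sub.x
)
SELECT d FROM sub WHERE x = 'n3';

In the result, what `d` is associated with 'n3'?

Base: (n28, d=0).
Iteration 1: edges from {n28} -> (n3, d=1), (n34, d=1).
Iteration 2: no outgoing edges from {n3,n34}; recursion stops.

1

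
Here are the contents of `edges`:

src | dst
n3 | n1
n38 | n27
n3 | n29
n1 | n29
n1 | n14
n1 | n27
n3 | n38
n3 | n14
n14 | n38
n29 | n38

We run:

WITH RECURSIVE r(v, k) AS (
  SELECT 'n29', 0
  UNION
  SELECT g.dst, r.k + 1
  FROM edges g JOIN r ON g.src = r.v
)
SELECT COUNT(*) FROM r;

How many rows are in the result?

3

Base: (n29, k=0).
Iteration 1: edges from {n29} -> (n38, k=1).
Iteration 2: edges from {n38} -> (n27, k=2).
Iteration 3: no outgoing edges from {n27}; recursion stops.
Total rows emitted: 3.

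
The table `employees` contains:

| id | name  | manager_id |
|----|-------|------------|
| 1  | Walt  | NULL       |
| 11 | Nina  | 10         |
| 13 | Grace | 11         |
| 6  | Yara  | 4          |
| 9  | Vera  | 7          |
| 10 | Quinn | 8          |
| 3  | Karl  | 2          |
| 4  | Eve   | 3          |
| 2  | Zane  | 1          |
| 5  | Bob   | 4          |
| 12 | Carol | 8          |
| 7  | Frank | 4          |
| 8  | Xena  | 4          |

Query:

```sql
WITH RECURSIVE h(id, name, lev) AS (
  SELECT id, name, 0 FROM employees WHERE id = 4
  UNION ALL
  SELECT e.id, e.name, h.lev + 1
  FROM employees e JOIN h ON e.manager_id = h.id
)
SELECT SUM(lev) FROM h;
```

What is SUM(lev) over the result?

17

Base: id=4 (Eve) at lev 0.
Iteration 1: rows with manager_id in {4} -> Bob (id 5, lev 1), Yara (id 6, lev 1), Frank (id 7, lev 1), Xena (id 8, lev 1).
Iteration 2: rows with manager_id in {5,6,7,8} -> Vera (id 9, lev 2), Quinn (id 10, lev 2), Carol (id 12, lev 2).
Iteration 3: rows with manager_id in {9,10,12} -> Nina (id 11, lev 3).
Iteration 4: rows with manager_id in {11} -> Grace (id 13, lev 4).
Iteration 5: no rows with manager_id in {13}; recursion stops.
SUM(lev) = 0 + 1 + 1 + 1 + 1 + 2 + 2 + 2 + 3 + 4 = 17.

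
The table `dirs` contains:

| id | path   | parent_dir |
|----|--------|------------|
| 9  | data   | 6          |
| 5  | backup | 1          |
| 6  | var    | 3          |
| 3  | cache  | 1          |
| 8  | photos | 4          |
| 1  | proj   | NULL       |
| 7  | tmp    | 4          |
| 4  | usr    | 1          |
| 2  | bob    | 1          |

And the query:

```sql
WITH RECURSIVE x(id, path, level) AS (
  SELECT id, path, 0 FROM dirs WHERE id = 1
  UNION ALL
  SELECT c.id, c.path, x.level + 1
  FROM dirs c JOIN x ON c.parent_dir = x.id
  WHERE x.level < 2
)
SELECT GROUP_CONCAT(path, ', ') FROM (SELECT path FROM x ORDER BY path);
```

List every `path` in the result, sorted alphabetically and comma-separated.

backup, bob, cache, photos, proj, tmp, usr, var

Base: id=1 (proj) at level 0.
Iteration 1: rows with parent_dir in {1} -> bob (id 2, level 1), cache (id 3, level 1), usr (id 4, level 1), backup (id 5, level 1).
Iteration 2: rows with parent_dir in {2,3,4,5} -> var (id 6, level 2), tmp (id 7, level 2), photos (id 8, level 2).
Iteration 3: level < 2 fails for all current rows; recursion stops.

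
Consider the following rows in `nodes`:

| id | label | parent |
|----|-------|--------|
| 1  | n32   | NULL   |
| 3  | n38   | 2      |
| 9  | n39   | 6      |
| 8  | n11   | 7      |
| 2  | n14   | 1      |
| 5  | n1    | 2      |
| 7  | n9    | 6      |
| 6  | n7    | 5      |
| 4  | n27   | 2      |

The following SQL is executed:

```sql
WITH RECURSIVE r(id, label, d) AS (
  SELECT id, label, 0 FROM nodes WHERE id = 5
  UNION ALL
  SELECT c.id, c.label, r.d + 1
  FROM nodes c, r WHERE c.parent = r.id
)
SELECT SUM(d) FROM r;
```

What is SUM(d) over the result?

Base: id=5 (n1) at d 0.
Iteration 1: rows with parent in {5} -> n7 (id 6, d 1).
Iteration 2: rows with parent in {6} -> n9 (id 7, d 2), n39 (id 9, d 2).
Iteration 3: rows with parent in {7,9} -> n11 (id 8, d 3).
Iteration 4: no rows with parent in {8}; recursion stops.
SUM(d) = 0 + 1 + 2 + 2 + 3 = 8.

8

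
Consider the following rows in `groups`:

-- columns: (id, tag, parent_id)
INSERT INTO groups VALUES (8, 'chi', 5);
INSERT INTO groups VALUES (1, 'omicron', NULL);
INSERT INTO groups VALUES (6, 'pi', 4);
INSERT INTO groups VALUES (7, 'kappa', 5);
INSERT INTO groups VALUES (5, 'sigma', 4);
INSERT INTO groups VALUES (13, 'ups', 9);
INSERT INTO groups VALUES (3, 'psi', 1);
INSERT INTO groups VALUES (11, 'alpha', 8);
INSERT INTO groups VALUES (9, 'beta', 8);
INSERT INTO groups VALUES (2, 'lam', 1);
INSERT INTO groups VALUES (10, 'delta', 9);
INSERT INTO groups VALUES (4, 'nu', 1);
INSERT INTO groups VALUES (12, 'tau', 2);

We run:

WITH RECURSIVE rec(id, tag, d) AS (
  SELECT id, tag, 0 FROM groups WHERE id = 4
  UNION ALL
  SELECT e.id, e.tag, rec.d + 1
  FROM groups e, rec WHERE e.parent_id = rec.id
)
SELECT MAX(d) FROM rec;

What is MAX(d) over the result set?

Base: id=4 (nu) at d 0.
Iteration 1: rows with parent_id in {4} -> sigma (id 5, d 1), pi (id 6, d 1).
Iteration 2: rows with parent_id in {5,6} -> kappa (id 7, d 2), chi (id 8, d 2).
Iteration 3: rows with parent_id in {7,8} -> beta (id 9, d 3), alpha (id 11, d 3).
Iteration 4: rows with parent_id in {9,11} -> delta (id 10, d 4), ups (id 13, d 4).
Iteration 5: no rows with parent_id in {10,13}; recursion stops.
d values: 0, 1, 1, 2, 2, 3, 3, 4, 4; the maximum is 4.

4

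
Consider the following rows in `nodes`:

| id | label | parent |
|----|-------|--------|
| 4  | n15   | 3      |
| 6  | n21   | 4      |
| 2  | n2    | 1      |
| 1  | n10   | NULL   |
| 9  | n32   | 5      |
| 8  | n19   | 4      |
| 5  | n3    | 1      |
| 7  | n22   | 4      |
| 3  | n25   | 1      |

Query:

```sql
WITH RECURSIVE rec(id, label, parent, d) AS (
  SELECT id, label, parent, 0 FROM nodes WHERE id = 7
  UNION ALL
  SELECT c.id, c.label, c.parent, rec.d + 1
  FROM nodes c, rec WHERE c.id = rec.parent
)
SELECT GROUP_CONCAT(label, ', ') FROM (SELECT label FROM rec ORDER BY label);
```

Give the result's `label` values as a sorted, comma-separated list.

Base: id=7 (n22), parent=4, d 0.
Iteration 1: join on id=4 -> n15 (id 4, parent=3, d 1).
Iteration 2: join on id=3 -> n25 (id 3, parent=1, d 2).
Iteration 3: join on id=1 -> n10 (id 1, parent=NULL, d 3).
Iteration 4: parent is NULL; no match; recursion stops.

n10, n15, n22, n25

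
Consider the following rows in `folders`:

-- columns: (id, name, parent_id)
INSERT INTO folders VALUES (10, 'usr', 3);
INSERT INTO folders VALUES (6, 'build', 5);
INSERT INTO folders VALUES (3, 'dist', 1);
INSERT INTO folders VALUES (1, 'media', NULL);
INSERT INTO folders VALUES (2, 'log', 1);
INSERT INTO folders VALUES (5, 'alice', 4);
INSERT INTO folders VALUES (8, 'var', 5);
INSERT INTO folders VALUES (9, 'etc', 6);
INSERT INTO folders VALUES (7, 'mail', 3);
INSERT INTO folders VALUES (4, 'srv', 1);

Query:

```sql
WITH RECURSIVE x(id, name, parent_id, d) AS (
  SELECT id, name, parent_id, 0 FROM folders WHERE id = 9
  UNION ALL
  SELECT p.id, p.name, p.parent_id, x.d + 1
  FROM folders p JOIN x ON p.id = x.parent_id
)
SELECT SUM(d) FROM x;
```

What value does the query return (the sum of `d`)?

10

Base: id=9 (etc), parent_id=6, d 0.
Iteration 1: join on id=6 -> build (id 6, parent_id=5, d 1).
Iteration 2: join on id=5 -> alice (id 5, parent_id=4, d 2).
Iteration 3: join on id=4 -> srv (id 4, parent_id=1, d 3).
Iteration 4: join on id=1 -> media (id 1, parent_id=NULL, d 4).
Iteration 5: parent_id is NULL; no match; recursion stops.
SUM(d) = 0 + 1 + 2 + 3 + 4 = 10.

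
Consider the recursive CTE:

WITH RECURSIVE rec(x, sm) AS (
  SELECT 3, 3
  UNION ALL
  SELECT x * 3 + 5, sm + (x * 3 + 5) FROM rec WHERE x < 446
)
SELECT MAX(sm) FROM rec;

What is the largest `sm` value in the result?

1987

Base: x=3, sm=3.
Iteration 1: 3 < 446 holds -> x = 3 * 3 + 5 = 14, sm = 3 + 14 = 17.
Iteration 2: 14 < 446 holds -> x = 14 * 3 + 5 = 47, sm = 17 + 47 = 64.
Iteration 3: 47 < 446 holds -> x = 47 * 3 + 5 = 146, sm = 64 + 146 = 210.
Iteration 4: 146 < 446 holds -> x = 146 * 3 + 5 = 443, sm = 210 + 443 = 653.
Iteration 5: 443 < 446 holds -> x = 443 * 3 + 5 = 1334, sm = 653 + 1334 = 1987.
Iteration 6: 1334 < 446 fails; recursion stops.
sm values: 3, 17, 64, 210, 653, 1987; the maximum is 1987.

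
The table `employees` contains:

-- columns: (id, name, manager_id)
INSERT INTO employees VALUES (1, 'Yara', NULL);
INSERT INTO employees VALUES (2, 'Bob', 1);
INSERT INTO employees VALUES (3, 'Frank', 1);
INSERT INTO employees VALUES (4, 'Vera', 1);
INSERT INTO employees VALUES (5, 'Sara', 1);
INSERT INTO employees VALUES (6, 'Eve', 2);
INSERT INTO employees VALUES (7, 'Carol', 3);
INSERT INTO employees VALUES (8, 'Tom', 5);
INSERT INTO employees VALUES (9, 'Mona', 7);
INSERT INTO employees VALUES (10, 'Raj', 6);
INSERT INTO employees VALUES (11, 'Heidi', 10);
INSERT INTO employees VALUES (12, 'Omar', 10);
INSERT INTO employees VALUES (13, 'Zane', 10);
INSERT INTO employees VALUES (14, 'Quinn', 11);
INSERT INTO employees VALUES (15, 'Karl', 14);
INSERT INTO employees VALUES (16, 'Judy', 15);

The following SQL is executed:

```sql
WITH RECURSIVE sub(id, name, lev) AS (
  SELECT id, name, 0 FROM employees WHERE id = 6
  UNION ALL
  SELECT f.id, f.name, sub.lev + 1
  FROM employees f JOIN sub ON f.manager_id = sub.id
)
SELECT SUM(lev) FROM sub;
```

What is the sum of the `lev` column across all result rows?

Base: id=6 (Eve) at lev 0.
Iteration 1: rows with manager_id in {6} -> Raj (id 10, lev 1).
Iteration 2: rows with manager_id in {10} -> Heidi (id 11, lev 2), Omar (id 12, lev 2), Zane (id 13, lev 2).
Iteration 3: rows with manager_id in {11,12,13} -> Quinn (id 14, lev 3).
Iteration 4: rows with manager_id in {14} -> Karl (id 15, lev 4).
Iteration 5: rows with manager_id in {15} -> Judy (id 16, lev 5).
Iteration 6: no rows with manager_id in {16}; recursion stops.
SUM(lev) = 0 + 1 + 2 + 2 + 2 + 3 + 4 + 5 = 19.

19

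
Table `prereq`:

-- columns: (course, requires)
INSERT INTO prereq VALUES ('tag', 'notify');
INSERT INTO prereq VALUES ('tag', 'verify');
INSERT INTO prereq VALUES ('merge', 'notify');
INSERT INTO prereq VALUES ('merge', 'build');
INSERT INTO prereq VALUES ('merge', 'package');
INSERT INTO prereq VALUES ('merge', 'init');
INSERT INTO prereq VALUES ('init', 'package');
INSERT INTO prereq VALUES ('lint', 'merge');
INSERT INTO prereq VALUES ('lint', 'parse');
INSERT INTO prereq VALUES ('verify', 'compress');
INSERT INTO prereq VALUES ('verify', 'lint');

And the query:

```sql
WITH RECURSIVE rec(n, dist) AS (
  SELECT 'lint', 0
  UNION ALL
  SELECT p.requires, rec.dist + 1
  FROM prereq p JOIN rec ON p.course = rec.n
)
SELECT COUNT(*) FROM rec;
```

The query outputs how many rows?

8

Base: (lint, dist=0).
Iteration 1: edges from {lint} -> (merge, dist=1), (parse, dist=1).
Iteration 2: edges from {merge,parse} -> (build, dist=2), (init, dist=2), (notify, dist=2), (package, dist=2).
Iteration 3: edges from {build,init,notify,package} -> (package, dist=3).
Iteration 4: no outgoing edges from {package}; recursion stops.
Total rows emitted: 8.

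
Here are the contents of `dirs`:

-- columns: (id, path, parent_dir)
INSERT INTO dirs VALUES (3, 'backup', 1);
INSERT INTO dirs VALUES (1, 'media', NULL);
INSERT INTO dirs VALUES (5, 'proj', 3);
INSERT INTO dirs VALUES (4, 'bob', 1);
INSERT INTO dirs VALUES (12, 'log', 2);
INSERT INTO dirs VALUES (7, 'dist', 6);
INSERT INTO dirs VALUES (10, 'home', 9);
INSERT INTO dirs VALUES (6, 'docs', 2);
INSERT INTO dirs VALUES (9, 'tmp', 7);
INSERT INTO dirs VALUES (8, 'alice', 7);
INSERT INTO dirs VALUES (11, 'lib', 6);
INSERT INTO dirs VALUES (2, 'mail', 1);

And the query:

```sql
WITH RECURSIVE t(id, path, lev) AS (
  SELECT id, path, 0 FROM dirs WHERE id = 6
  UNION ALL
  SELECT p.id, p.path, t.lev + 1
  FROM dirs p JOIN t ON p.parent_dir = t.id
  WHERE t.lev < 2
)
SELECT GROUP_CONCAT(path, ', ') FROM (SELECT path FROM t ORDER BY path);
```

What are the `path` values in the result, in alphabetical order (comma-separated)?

alice, dist, docs, lib, tmp

Base: id=6 (docs) at lev 0.
Iteration 1: rows with parent_dir in {6} -> dist (id 7, lev 1), lib (id 11, lev 1).
Iteration 2: rows with parent_dir in {7,11} -> alice (id 8, lev 2), tmp (id 9, lev 2).
Iteration 3: lev < 2 fails for all current rows; recursion stops.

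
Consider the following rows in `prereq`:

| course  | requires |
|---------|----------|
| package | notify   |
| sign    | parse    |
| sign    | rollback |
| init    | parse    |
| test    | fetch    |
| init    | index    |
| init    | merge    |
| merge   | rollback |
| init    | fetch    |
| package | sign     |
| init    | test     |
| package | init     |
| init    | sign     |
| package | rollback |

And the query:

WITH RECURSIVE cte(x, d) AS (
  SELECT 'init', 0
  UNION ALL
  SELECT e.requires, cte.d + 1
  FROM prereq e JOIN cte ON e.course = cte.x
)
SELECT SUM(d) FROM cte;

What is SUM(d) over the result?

Base: (init, d=0).
Iteration 1: edges from {init} -> (fetch, d=1), (index, d=1), (merge, d=1), (parse, d=1), (sign, d=1), (test, d=1).
Iteration 2: edges from {fetch,index,merge,parse,sign,test} -> (fetch, d=2), (parse, d=2), (rollback, d=2) x2. [UNION ALL keeps all 4 new rows, including repeats]
Iteration 3: no outgoing edges from {fetch,parse,rollback}; recursion stops.
SUM(d) = 0 + 1 + 1 + 1 + 1 + 1 + 1 + 2 + 2 + 2 + 2 = 14.

14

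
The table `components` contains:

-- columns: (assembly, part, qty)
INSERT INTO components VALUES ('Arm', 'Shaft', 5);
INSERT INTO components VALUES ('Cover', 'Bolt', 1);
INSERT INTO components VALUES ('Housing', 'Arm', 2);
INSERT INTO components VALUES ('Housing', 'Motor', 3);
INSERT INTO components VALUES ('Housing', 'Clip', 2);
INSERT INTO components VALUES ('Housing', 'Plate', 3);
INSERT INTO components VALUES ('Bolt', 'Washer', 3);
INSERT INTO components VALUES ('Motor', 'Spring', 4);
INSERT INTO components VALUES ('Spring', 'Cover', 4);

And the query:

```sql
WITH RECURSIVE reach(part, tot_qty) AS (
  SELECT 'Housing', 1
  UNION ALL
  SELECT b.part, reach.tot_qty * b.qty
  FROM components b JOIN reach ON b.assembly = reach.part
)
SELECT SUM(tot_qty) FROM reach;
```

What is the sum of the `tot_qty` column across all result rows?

273

Base: (Housing, tot_qty=1).
Iteration 1: components of {Housing} -> Arm = 1*2 = 2, Clip = 1*2 = 2, Motor = 1*3 = 3, Plate = 1*3 = 3.
Iteration 2: components of {Arm,Clip,Motor,Plate} -> Shaft = 2*5 = 10, Spring = 3*4 = 12.
Iteration 3: components of {Shaft,Spring} -> Cover = 12*4 = 48.
Iteration 4: components of {Cover} -> Bolt = 48*1 = 48.
Iteration 5: components of {Bolt} -> Washer = 48*3 = 144.
Iteration 6: no further components; recursion stops.
SUM(tot_qty) = 1 + 2 + 3 + 2 + 3 + 12 + 10 + 48 + 48 + 144 = 273.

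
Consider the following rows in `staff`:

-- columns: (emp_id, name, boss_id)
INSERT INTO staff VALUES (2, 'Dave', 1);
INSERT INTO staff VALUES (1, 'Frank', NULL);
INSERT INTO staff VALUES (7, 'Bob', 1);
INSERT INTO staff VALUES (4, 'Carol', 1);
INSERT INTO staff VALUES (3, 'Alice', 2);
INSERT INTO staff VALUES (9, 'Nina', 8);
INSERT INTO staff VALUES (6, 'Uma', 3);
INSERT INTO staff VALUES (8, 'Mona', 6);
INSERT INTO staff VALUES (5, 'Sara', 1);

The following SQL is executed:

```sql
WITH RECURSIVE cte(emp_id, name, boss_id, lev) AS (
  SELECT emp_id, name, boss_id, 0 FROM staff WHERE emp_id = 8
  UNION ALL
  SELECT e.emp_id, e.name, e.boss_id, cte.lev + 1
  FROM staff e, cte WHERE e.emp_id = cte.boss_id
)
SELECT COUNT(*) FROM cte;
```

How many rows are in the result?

5

Base: emp_id=8 (Mona), boss_id=6, lev 0.
Iteration 1: join on emp_id=6 -> Uma (id 6, boss_id=3, lev 1).
Iteration 2: join on emp_id=3 -> Alice (id 3, boss_id=2, lev 2).
Iteration 3: join on emp_id=2 -> Dave (id 2, boss_id=1, lev 3).
Iteration 4: join on emp_id=1 -> Frank (id 1, boss_id=NULL, lev 4).
Iteration 5: boss_id is NULL; no match; recursion stops.
Total rows emitted: 5.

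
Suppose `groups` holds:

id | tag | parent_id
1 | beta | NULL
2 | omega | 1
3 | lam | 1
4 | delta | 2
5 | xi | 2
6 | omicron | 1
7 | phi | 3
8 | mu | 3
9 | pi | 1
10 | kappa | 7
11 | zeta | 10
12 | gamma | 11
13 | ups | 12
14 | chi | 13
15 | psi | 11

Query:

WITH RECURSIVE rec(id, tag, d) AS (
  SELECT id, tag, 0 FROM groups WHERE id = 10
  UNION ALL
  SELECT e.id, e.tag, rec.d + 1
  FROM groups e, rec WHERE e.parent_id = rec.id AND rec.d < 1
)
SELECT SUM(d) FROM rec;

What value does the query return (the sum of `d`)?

Base: id=10 (kappa) at d 0.
Iteration 1: rows with parent_id in {10} -> zeta (id 11, d 1).
Iteration 2: d < 1 fails for all current rows; recursion stops.
SUM(d) = 0 + 1 = 1.

1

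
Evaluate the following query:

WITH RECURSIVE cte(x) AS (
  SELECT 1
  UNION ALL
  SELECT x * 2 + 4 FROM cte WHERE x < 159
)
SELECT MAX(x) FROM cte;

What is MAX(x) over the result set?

Base: x=1.
Iteration 1: 1 < 159 holds -> x = 1 * 2 + 4 = 6.
Iteration 2: 6 < 159 holds -> x = 6 * 2 + 4 = 16.
Iteration 3: 16 < 159 holds -> x = 16 * 2 + 4 = 36.
Iteration 4: 36 < 159 holds -> x = 36 * 2 + 4 = 76.
Iteration 5: 76 < 159 holds -> x = 76 * 2 + 4 = 156.
Iteration 6: 156 < 159 holds -> x = 156 * 2 + 4 = 316.
Iteration 7: 316 < 159 fails; recursion stops.
x values: 1, 6, 16, 36, 76, 156, 316; the maximum is 316.

316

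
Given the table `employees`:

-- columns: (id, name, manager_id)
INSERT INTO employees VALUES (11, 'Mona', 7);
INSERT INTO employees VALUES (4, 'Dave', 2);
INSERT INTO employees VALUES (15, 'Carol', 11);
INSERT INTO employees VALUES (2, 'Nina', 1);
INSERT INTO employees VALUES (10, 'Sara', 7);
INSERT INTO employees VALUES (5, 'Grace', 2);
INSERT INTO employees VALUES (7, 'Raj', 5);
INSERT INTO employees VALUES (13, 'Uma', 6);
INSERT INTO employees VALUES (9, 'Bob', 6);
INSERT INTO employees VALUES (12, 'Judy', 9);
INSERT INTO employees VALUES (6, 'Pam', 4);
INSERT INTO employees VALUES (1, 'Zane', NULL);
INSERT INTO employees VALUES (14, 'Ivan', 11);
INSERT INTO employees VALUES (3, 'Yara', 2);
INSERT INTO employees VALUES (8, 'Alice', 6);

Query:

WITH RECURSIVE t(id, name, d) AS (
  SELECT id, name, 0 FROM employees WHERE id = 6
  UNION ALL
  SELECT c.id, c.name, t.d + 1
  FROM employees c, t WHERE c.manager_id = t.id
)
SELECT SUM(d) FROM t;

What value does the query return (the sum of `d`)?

5

Base: id=6 (Pam) at d 0.
Iteration 1: rows with manager_id in {6} -> Alice (id 8, d 1), Bob (id 9, d 1), Uma (id 13, d 1).
Iteration 2: rows with manager_id in {8,9,13} -> Judy (id 12, d 2).
Iteration 3: no rows with manager_id in {12}; recursion stops.
SUM(d) = 0 + 1 + 1 + 1 + 2 = 5.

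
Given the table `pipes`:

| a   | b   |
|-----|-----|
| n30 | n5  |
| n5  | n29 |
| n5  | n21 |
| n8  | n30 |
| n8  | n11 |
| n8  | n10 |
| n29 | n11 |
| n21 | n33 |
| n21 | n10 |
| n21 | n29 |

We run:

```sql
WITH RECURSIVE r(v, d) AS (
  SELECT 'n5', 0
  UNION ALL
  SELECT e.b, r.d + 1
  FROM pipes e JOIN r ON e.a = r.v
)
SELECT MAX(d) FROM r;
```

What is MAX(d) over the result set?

Base: (n5, d=0).
Iteration 1: edges from {n5} -> (n21, d=1), (n29, d=1).
Iteration 2: edges from {n21,n29} -> (n10, d=2), (n11, d=2), (n29, d=2), (n33, d=2).
Iteration 3: edges from {n10,n11,n29,n33} -> (n11, d=3).
Iteration 4: no outgoing edges from {n11}; recursion stops.
d values: 0, 1, 1, 2, 2, 2, 2, 3; the maximum is 3.

3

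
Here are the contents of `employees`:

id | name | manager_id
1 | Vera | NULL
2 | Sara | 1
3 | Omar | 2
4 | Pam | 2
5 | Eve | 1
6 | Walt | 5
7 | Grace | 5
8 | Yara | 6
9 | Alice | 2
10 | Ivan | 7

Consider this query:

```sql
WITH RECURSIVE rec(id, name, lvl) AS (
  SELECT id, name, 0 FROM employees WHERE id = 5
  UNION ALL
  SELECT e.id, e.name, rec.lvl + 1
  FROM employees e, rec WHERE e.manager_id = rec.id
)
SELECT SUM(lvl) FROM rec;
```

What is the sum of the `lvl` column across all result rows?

6

Base: id=5 (Eve) at lvl 0.
Iteration 1: rows with manager_id in {5} -> Walt (id 6, lvl 1), Grace (id 7, lvl 1).
Iteration 2: rows with manager_id in {6,7} -> Yara (id 8, lvl 2), Ivan (id 10, lvl 2).
Iteration 3: no rows with manager_id in {8,10}; recursion stops.
SUM(lvl) = 0 + 1 + 1 + 2 + 2 = 6.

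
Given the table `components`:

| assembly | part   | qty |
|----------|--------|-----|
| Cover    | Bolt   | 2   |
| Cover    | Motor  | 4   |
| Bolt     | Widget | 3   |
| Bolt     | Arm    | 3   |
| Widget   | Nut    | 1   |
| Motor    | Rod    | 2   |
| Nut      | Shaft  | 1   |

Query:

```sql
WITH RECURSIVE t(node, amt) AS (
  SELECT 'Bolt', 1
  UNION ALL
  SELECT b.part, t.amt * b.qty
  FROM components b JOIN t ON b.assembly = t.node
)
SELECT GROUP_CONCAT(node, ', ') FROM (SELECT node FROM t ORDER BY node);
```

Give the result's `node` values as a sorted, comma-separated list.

Arm, Bolt, Nut, Shaft, Widget

Base: (Bolt, amt=1).
Iteration 1: components of {Bolt} -> Arm = 1*3 = 3, Widget = 1*3 = 3.
Iteration 2: components of {Arm,Widget} -> Nut = 3*1 = 3.
Iteration 3: components of {Nut} -> Shaft = 3*1 = 3.
Iteration 4: no further components; recursion stops.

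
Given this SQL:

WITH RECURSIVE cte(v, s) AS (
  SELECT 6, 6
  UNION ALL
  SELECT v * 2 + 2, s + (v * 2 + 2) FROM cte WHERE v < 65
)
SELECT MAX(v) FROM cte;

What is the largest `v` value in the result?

126

Base: v=6, s=6.
Iteration 1: 6 < 65 holds -> v = 6 * 2 + 2 = 14, s = 6 + 14 = 20.
Iteration 2: 14 < 65 holds -> v = 14 * 2 + 2 = 30, s = 20 + 30 = 50.
Iteration 3: 30 < 65 holds -> v = 30 * 2 + 2 = 62, s = 50 + 62 = 112.
Iteration 4: 62 < 65 holds -> v = 62 * 2 + 2 = 126, s = 112 + 126 = 238.
Iteration 5: 126 < 65 fails; recursion stops.
v values: 6, 14, 30, 62, 126; the maximum is 126.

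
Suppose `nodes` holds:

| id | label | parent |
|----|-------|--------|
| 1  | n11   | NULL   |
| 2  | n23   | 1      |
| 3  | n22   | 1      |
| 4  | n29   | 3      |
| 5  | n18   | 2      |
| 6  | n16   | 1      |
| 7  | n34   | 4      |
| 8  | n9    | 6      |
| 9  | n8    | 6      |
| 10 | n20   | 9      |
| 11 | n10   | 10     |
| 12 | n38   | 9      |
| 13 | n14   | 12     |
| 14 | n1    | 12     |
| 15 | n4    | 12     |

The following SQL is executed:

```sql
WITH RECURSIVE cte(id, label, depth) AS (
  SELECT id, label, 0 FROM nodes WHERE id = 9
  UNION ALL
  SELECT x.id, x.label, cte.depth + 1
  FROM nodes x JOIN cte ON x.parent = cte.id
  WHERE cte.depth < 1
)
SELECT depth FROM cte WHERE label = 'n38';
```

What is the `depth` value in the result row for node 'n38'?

Base: id=9 (n8) at depth 0.
Iteration 1: rows with parent in {9} -> n20 (id 10, depth 1), n38 (id 12, depth 1).
Iteration 2: depth < 1 fails for all current rows; recursion stops.

1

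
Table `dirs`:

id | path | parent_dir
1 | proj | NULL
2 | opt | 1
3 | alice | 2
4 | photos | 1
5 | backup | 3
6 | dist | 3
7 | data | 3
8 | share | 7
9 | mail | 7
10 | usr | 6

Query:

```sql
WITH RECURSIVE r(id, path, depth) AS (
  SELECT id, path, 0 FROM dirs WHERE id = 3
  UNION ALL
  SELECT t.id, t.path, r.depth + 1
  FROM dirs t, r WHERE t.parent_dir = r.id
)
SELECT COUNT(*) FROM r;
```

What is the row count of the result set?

Base: id=3 (alice) at depth 0.
Iteration 1: rows with parent_dir in {3} -> backup (id 5, depth 1), dist (id 6, depth 1), data (id 7, depth 1).
Iteration 2: rows with parent_dir in {5,6,7} -> share (id 8, depth 2), mail (id 9, depth 2), usr (id 10, depth 2).
Iteration 3: no rows with parent_dir in {8,9,10}; recursion stops.
Total rows emitted: 7.

7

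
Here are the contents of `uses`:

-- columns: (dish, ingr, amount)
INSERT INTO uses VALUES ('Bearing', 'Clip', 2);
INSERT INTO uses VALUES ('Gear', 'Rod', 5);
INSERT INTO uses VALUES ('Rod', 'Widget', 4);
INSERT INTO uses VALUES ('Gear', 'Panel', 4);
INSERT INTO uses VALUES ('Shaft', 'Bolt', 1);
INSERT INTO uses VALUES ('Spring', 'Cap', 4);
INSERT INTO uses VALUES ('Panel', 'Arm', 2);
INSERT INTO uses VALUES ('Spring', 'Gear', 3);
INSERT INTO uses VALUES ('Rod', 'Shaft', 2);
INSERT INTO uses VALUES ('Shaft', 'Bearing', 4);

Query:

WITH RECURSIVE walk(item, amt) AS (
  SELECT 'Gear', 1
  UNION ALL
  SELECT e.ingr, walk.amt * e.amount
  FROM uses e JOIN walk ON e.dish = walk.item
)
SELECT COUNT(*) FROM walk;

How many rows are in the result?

Base: (Gear, amt=1).
Iteration 1: components of {Gear} -> Panel = 1*4 = 4, Rod = 1*5 = 5.
Iteration 2: components of {Panel,Rod} -> Arm = 4*2 = 8, Shaft = 5*2 = 10, Widget = 5*4 = 20.
Iteration 3: components of {Arm,Shaft,Widget} -> Bearing = 10*4 = 40, Bolt = 10*1 = 10.
Iteration 4: components of {Bearing,Bolt} -> Clip = 40*2 = 80.
Iteration 5: no further components; recursion stops.
Total rows emitted: 9.

9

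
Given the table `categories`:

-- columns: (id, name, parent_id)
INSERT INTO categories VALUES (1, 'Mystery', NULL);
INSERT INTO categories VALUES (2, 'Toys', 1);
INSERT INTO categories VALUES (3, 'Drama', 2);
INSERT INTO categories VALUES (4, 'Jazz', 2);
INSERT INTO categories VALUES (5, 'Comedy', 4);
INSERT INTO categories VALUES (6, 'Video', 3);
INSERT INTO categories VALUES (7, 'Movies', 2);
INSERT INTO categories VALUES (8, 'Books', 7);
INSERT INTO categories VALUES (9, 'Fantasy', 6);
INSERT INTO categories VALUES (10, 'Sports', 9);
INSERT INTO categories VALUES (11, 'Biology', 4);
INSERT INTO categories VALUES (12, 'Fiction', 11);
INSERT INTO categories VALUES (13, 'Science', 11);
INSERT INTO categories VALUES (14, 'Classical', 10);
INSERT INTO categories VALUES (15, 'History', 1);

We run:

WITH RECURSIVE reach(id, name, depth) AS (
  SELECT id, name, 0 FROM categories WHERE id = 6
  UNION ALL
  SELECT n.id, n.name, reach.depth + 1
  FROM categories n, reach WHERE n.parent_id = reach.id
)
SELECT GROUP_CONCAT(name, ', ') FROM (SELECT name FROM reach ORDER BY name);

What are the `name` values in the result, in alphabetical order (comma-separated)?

Base: id=6 (Video) at depth 0.
Iteration 1: rows with parent_id in {6} -> Fantasy (id 9, depth 1).
Iteration 2: rows with parent_id in {9} -> Sports (id 10, depth 2).
Iteration 3: rows with parent_id in {10} -> Classical (id 14, depth 3).
Iteration 4: no rows with parent_id in {14}; recursion stops.

Classical, Fantasy, Sports, Video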